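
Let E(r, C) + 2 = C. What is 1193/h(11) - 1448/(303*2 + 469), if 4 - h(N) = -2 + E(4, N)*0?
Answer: 1273787/6450 ≈ 197.49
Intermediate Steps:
E(r, C) = -2 + C
h(N) = 6 (h(N) = 4 - (-2 + (-2 + N)*0) = 4 - (-2 + 0) = 4 - 1*(-2) = 4 + 2 = 6)
1193/h(11) - 1448/(303*2 + 469) = 1193/6 - 1448/(303*2 + 469) = 1193*(⅙) - 1448/(606 + 469) = 1193/6 - 1448/1075 = 1273787/6450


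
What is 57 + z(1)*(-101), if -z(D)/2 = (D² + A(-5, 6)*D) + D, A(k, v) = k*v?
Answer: -5599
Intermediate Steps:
z(D) = -2*D² + 58*D (z(D) = -2*((D² + (-5*6)*D) + D) = -2*((D² - 30*D) + D) = -2*(D² - 29*D) = -2*D² + 58*D)
57 + z(1)*(-101) = 57 + (2*1*(29 - 1*1))*(-101) = 57 + (2*1*(29 - 1))*(-101) = 57 + (2*1*28)*(-101) = 57 + 56*(-101) = 57 - 5656 = -5599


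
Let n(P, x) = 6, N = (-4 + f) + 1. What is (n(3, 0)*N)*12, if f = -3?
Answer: -432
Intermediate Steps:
N = -6 (N = (-4 - 3) + 1 = -7 + 1 = -6)
(n(3, 0)*N)*12 = (6*(-6))*12 = -36*12 = -432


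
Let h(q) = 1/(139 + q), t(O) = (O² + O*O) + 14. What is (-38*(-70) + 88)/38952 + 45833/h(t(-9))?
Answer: 46863784399/3246 ≈ 1.4437e+7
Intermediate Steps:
t(O) = 14 + 2*O² (t(O) = (O² + O²) + 14 = 2*O² + 14 = 14 + 2*O²)
(-38*(-70) + 88)/38952 + 45833/h(t(-9)) = (-38*(-70) + 88)/38952 + 45833/(1/(139 + (14 + 2*(-9)²))) = (2660 + 88)*(1/38952) + 45833/(1/(139 + (14 + 2*81))) = 2748*(1/38952) + 45833/(1/(139 + (14 + 162))) = 229/3246 + 45833/(1/(139 + 176)) = 229/3246 + 45833/(1/315) = 229/3246 + 45833*315 = 229/3246 + 14437395 = 46863784399/3246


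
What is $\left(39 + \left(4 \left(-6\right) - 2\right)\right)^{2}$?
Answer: $169$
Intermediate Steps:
$\left(39 + \left(4 \left(-6\right) - 2\right)\right)^{2} = \left(39 - 26\right)^{2} = 13^{2} = 169$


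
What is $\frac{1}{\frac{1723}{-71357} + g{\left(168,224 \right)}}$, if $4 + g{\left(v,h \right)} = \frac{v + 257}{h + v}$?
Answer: $- \frac{27971944}{82236467} \approx -0.34014$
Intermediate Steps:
$g{\left(v,h \right)} = -4 + \frac{257 + v}{h + v}$ ($g{\left(v,h \right)} = -4 + \frac{v + 257}{h + v} = -4 + \frac{257 + v}{h + v}$)
$\frac{1}{\frac{1723}{-71357} + g{\left(168,224 \right)}} = \frac{1}{\frac{1723}{-71357} + \frac{257 - 896 - 504}{224 + 168}} = \frac{1}{1723 \left(- \frac{1}{71357}\right) + \frac{257 - 896 - 504}{392}} = \frac{1}{- \frac{1723}{71357} + \frac{1}{392} \left(-1143\right)} = \frac{1}{- \frac{1723}{71357} - \frac{1143}{392}} = \frac{1}{- \frac{82236467}{27971944}} = - \frac{27971944}{82236467}$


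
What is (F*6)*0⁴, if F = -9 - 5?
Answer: 0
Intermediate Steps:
F = -14
(F*6)*0⁴ = -14*6*0⁴ = -84*0 = 0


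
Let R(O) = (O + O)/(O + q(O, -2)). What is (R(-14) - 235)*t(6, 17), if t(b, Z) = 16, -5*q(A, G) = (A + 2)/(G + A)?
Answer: -1055120/283 ≈ -3728.3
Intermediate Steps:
q(A, G) = -(2 + A)/(5*(A + G)) (q(A, G) = -(A + 2)/(5*(G + A)) = -(2 + A)/(5*(A + G)))
R(O) = 2*O/(O + (-2 - O)/(5*(-2 + O))) (R(O) = (O + O)/(O + (-2 - O)/(5*(O - 2))) = (2*O)/(O + (-2 - O)/(5*(-2 + O))) = 2*O/(O + (-2 - O)/(5*(-2 + O))))
(R(-14) - 235)*t(6, 17) = (10*(-14)*(-2 - 14)/(-2 - 1*(-14) + 5*(-14)*(-2 - 14)) - 235)*16 = (10*(-14)*(-16)/(-2 + 14 + 5*(-14)*(-16)) - 235)*16 = (10*(-14)*(-16)/(-2 + 14 + 1120) - 235)*16 = (10*(-14)*(-16)/1132 - 235)*16 = (10*(-14)*(1/1132)*(-16) - 235)*16 = (560/283 - 235)*16 = -65945/283*16 = -1055120/283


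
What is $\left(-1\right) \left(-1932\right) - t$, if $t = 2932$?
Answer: $-1000$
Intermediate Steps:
$\left(-1\right) \left(-1932\right) - t = \left(-1\right) \left(-1932\right) - 2932 = 1932 - 2932 = -1000$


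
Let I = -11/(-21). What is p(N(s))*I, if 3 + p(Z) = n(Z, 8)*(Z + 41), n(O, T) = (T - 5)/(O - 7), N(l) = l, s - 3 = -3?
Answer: -528/49 ≈ -10.776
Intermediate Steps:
s = 0 (s = 3 - 3 = 0)
n(O, T) = (-5 + T)/(-7 + O)
I = 11/21 (I = -11*(-1/21) = 11/21 ≈ 0.52381)
p(Z) = -3 + 3*(41 + Z)/(-7 + Z) (p(Z) = -3 + ((-5 + 8)/(-7 + Z))*(Z + 41) = -3 + (3/(-7 + Z))*(41 + Z) = -3 + 3*(41 + Z)/(-7 + Z))
p(N(s))*I = (144/(-7 + 0))*(11/21) = (144/(-7))*(11/21) = (144*(-1/7))*(11/21) = -144/7*11/21 = -528/49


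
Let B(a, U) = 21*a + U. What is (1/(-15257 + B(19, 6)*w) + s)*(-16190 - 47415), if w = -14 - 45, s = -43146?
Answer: 107444885735765/39152 ≈ 2.7443e+9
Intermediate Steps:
B(a, U) = U + 21*a
w = -59
(1/(-15257 + B(19, 6)*w) + s)*(-16190 - 47415) = (1/(-15257 + (6 + 21*19)*(-59)) - 43146)*(-16190 - 47415) = (1/(-15257 + (6 + 399)*(-59)) - 43146)*(-63605) = (1/(-15257 + 405*(-59)) - 43146)*(-63605) = (1/(-15257 - 23895) - 43146)*(-63605) = (1/(-39152) - 43146)*(-63605) = (-1/39152 - 43146)*(-63605) = -1689252193/39152*(-63605) = 107444885735765/39152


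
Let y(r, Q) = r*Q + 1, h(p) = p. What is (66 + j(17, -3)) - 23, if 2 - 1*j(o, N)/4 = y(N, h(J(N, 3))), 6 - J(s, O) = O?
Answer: 83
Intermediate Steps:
J(s, O) = 6 - O
y(r, Q) = 1 + Q*r (y(r, Q) = Q*r + 1 = 1 + Q*r)
j(o, N) = 4 - 12*N (j(o, N) = 8 - 4*(1 + (6 - 1*3)*N) = 8 - 4*(1 + (6 - 3)*N) = 8 - 4*(1 + 3*N) = 8 + (-4 - 12*N) = 4 - 12*N)
(66 + j(17, -3)) - 23 = (66 + (4 - 12*(-3))) - 23 = (66 + (4 + 36)) - 23 = (66 + 40) - 23 = 106 - 23 = 83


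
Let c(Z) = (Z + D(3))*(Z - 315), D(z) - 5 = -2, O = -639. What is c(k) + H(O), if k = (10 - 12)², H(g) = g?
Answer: -2816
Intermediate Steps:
D(z) = 3 (D(z) = 5 - 2 = 3)
k = 4 (k = (-2)² = 4)
c(Z) = (-315 + Z)*(3 + Z) (c(Z) = (Z + 3)*(Z - 315) = (3 + Z)*(-315 + Z) = (-315 + Z)*(3 + Z))
c(k) + H(O) = (-945 + 4² - 312*4) - 639 = (-945 + 16 - 1248) - 639 = -2177 - 639 = -2816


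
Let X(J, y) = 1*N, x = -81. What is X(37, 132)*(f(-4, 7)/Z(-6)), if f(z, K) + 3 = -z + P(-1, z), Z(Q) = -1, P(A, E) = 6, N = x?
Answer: 567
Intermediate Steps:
N = -81
X(J, y) = -81 (X(J, y) = 1*(-81) = -81)
f(z, K) = 3 - z (f(z, K) = -3 + (-z + 6) = -3 + (6 - z) = 3 - z)
X(37, 132)*(f(-4, 7)/Z(-6)) = -81*(3 - 1*(-4))/(-1) = -81*(3 + 4)*(-1) = -567*(-1) = -81*(-7) = 567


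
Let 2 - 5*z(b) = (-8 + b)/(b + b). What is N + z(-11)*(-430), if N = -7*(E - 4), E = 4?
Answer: -1075/11 ≈ -97.727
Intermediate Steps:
z(b) = ⅖ - (-8 + b)/(10*b) (z(b) = ⅖ - (-8 + b)/(5*(b + b)) = ⅖ - (-8 + b)/(5*(2*b)) = ⅖ - (-8 + b)*1/(2*b)/5 = ⅖ - (-8 + b)/(10*b))
N = 0 (N = -7*(4 - 4) = -7*0 = 0)
N + z(-11)*(-430) = 0 + ((⅒)*(8 + 3*(-11))/(-11))*(-430) = 0 + ((⅒)*(-1/11)*(8 - 33))*(-430) = 0 + ((⅒)*(-1/11)*(-25))*(-430) = 0 + (5/22)*(-430) = 0 - 1075/11 = -1075/11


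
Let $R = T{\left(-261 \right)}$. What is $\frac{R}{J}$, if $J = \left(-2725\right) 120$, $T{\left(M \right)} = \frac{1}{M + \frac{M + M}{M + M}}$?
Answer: $\frac{1}{85020000} \approx 1.1762 \cdot 10^{-8}$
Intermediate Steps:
$T{\left(M \right)} = \frac{1}{1 + M}$ ($T{\left(M \right)} = \frac{1}{M + \frac{2 M}{2 M}} = \frac{1}{M + 2 M \frac{1}{2 M}} = \frac{1}{M + 1} = \frac{1}{1 + M}$)
$R = - \frac{1}{260}$ ($R = \frac{1}{1 - 261} = \frac{1}{-260} = - \frac{1}{260} \approx -0.0038462$)
$J = -327000$
$\frac{R}{J} = - \frac{1}{260 \left(-327000\right)} = \left(- \frac{1}{260}\right) \left(- \frac{1}{327000}\right) = \frac{1}{85020000}$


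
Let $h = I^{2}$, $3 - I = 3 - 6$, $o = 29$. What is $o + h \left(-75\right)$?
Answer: $-2671$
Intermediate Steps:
$I = 6$ ($I = 3 - \left(3 - 6\right) = 3 - -3 = 3 + 3 = 6$)
$h = 36$ ($h = 6^{2} = 36$)
$o + h \left(-75\right) = 29 + 36 \left(-75\right) = 29 - 2700 = -2671$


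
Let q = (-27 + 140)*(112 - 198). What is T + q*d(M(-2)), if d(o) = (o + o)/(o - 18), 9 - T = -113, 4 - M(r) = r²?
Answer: 122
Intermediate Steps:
M(r) = 4 - r²
T = 122 (T = 9 - 1*(-113) = 9 + 113 = 122)
q = -9718 (q = 113*(-86) = -9718)
d(o) = 2*o/(-18 + o) (d(o) = (2*o)/(-18 + o) = 2*o/(-18 + o))
T + q*d(M(-2)) = 122 - 19436*(4 - 1*(-2)²)/(-18 + (4 - 1*(-2)²)) = 122 - 19436*(4 - 1*4)/(-18 + (4 - 1*4)) = 122 - 19436*(4 - 4)/(-18 + (4 - 4)) = 122 - 19436*0/(-18 + 0) = 122 - 19436*0/(-18) = 122 - 19436*0*(-1)/18 = 122 - 9718*0 = 122 + 0 = 122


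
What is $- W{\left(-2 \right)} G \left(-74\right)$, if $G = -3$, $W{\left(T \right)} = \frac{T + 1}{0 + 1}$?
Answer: $222$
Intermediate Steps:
$W{\left(T \right)} = 1 + T$ ($W{\left(T \right)} = \frac{1 + T}{1} = \left(1 + T\right) 1 = 1 + T$)
$- W{\left(-2 \right)} G \left(-74\right) = - \left(1 - 2\right) \left(-3\right) \left(-74\right) = - \left(-1\right) \left(-3\right) \left(-74\right) = - 3 \left(-74\right) = \left(-1\right) \left(-222\right) = 222$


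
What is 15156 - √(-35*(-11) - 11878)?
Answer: 15156 - 3*I*√1277 ≈ 15156.0 - 107.21*I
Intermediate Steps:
15156 - √(-35*(-11) - 11878) = 15156 - √(385 - 11878) = 15156 - √(-11493) = 15156 - 3*I*√1277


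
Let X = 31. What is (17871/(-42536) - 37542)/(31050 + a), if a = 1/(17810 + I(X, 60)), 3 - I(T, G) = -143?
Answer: -7168503775287/5928814439834 ≈ -1.2091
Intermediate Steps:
I(T, G) = 146 (I(T, G) = 3 - 1*(-143) = 3 + 143 = 146)
a = 1/17956 (a = 1/(17810 + 146) = 1/17956 ≈ 5.5692e-5)
(17871/(-42536) - 37542)/(31050 + a) = (17871/(-42536) - 37542)/(31050 + 1/17956) = (17871*(-1/42536) - 37542)/(557533801/17956) = (-17871/42536 - 37542)*(17956/557533801) = -1596904383/42536*17956/557533801 = -7168503775287/5928814439834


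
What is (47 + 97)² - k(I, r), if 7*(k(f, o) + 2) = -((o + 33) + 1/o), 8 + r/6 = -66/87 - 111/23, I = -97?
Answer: 5262267745433/253834854 ≈ 20731.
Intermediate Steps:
r = -54366/667 (r = -48 + 6*(-66/87 - 111/23) = -48 + 6*(-66*1/87 - 111*1/23) = -48 + 6*(-22/29 - 111/23) = -48 + 6*(-3725/667) = -48 - 22350/667 = -54366/667 ≈ -81.508)
k(f, o) = -47/7 - o/7 - 1/(7*o) (k(f, o) = -2 + (-((o + 33) + 1/o))/7 = -2 + (-((33 + o) + 1/o))/7 = -2 + (-(33 + o + 1/o))/7 = -2 + (-33 - o - 1/o)/7 = -2 + (-33/7 - o/7 - 1/(7*o)) = -47/7 - o/7 - 1/(7*o))
(47 + 97)² - k(I, r) = (47 + 97)² - (-1 - 1*(-54366/667)*(47 - 54366/667))/(7*(-54366/667)) = 144² - (-667)*(-1 - 1*(-54366/667)*(-23017/667))/(7*54366) = 20736 - (-667)*(-1 - 1251342222/444889)/(7*54366) = 20736 - (-667)*(-1251787111)/(7*54366*444889) = 20736 - 1*1251787111/253834854 = 20736 - 1251787111/253834854 = 5262267745433/253834854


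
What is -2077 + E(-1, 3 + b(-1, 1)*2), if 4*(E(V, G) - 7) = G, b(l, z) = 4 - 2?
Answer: -8273/4 ≈ -2068.3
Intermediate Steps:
b(l, z) = 2
E(V, G) = 7 + G/4
-2077 + E(-1, 3 + b(-1, 1)*2) = -2077 + (7 + (3 + 2*2)/4) = -2077 + (7 + (3 + 4)/4) = -2077 + (7 + (¼)*7) = -2077 + (7 + 7/4) = -2077 + 35/4 = -8273/4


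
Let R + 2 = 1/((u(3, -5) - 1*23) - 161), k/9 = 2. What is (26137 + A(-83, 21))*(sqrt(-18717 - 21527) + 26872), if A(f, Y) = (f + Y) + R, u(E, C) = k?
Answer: 58152580012/83 + 4328117*I*sqrt(10061)/83 ≈ 7.0063e+8 + 5.2305e+6*I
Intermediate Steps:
k = 18 (k = 9*2 = 18)
u(E, C) = 18
R = -333/166 (R = -2 + 1/((18 - 1*23) - 161) = -2 + 1/((18 - 23) - 161) = -2 + 1/(-5 - 161) = -2 + 1/(-166) = -2 - 1/166 = -333/166 ≈ -2.0060)
A(f, Y) = -333/166 + Y + f (A(f, Y) = (f + Y) - 333/166 = (Y + f) - 333/166 = -333/166 + Y + f)
(26137 + A(-83, 21))*(sqrt(-18717 - 21527) + 26872) = (26137 + (-333/166 + 21 - 83))*(sqrt(-18717 - 21527) + 26872) = (26137 - 10625/166)*(sqrt(-40244) + 26872) = 4328117*(2*I*sqrt(10061) + 26872)/166 = 4328117*(26872 + 2*I*sqrt(10061))/166 = 58152580012/83 + 4328117*I*sqrt(10061)/83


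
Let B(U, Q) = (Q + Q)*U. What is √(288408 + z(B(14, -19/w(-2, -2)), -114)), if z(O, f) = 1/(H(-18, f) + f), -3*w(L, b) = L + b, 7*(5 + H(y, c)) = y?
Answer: √208865356051/851 ≈ 537.04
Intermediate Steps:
H(y, c) = -5 + y/7
w(L, b) = -L/3 - b/3 (w(L, b) = -(L + b)/3 = -L/3 - b/3)
B(U, Q) = 2*Q*U (B(U, Q) = (2*Q)*U = 2*Q*U)
z(O, f) = 1/(-53/7 + f) (z(O, f) = 1/((-5 + (⅐)*(-18)) + f) = 1/((-5 - 18/7) + f) = 1/(-53/7 + f))
√(288408 + z(B(14, -19/w(-2, -2)), -114)) = √(288408 + 7/(-53 + 7*(-114))) = √(288408 + 7/(-53 - 798)) = √(288408 + 7/(-851)) = √(288408 + 7*(-1/851)) = √(288408 - 7/851) = √(245435201/851) = √208865356051/851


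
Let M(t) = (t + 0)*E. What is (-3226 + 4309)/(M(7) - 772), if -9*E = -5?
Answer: -9747/6913 ≈ -1.4100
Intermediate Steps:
E = 5/9 (E = -⅑*(-5) = 5/9 ≈ 0.55556)
M(t) = 5*t/9 (M(t) = (t + 0)*(5/9) = t*(5/9) = 5*t/9)
(-3226 + 4309)/(M(7) - 772) = (-3226 + 4309)/((5/9)*7 - 772) = 1083/(35/9 - 772) = 1083/(-6913/9) = 1083*(-9/6913) = -9747/6913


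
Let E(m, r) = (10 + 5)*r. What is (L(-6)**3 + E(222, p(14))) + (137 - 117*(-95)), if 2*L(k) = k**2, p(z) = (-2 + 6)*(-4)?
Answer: 16844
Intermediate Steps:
p(z) = -16 (p(z) = 4*(-4) = -16)
E(m, r) = 15*r
L(k) = k**2/2
(L(-6)**3 + E(222, p(14))) + (137 - 117*(-95)) = (((1/2)*(-6)**2)**3 + 15*(-16)) + (137 - 117*(-95)) = (((1/2)*36)**3 - 240) + (137 + 11115) = (18**3 - 240) + 11252 = (5832 - 240) + 11252 = 5592 + 11252 = 16844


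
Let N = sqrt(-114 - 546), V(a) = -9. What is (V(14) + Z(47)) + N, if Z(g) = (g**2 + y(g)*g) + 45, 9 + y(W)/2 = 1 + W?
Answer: 5911 + 2*I*sqrt(165) ≈ 5911.0 + 25.69*I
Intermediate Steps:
y(W) = -16 + 2*W (y(W) = -18 + 2*(1 + W) = -18 + (2 + 2*W) = -16 + 2*W)
Z(g) = 45 + g**2 + g*(-16 + 2*g) (Z(g) = (g**2 + (-16 + 2*g)*g) + 45 = (g**2 + g*(-16 + 2*g)) + 45 = 45 + g**2 + g*(-16 + 2*g))
N = 2*I*sqrt(165) (N = sqrt(-660) = 2*I*sqrt(165) ≈ 25.69*I)
(V(14) + Z(47)) + N = (-9 + (45 - 16*47 + 3*47**2)) + 2*I*sqrt(165) = (-9 + (45 - 752 + 3*2209)) + 2*I*sqrt(165) = (-9 + (45 - 752 + 6627)) + 2*I*sqrt(165) = (-9 + 5920) + 2*I*sqrt(165) = 5911 + 2*I*sqrt(165)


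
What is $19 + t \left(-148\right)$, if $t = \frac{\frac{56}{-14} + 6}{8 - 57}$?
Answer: $\frac{1227}{49} \approx 25.041$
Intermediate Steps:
$t = - \frac{2}{49}$ ($t = \frac{56 \left(- \frac{1}{14}\right) + 6}{-49} = \left(-4 + 6\right) \left(- \frac{1}{49}\right) = 2 \left(- \frac{1}{49}\right) = - \frac{2}{49} \approx -0.040816$)
$19 + t \left(-148\right) = 19 - - \frac{296}{49} = 19 + \frac{296}{49} = \frac{1227}{49}$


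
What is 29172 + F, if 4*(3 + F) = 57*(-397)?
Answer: 94047/4 ≈ 23512.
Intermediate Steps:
F = -22641/4 (F = -3 + (57*(-397))/4 = -3 + (¼)*(-22629) = -3 - 22629/4 = -22641/4 ≈ -5660.3)
29172 + F = 29172 - 22641/4 = 94047/4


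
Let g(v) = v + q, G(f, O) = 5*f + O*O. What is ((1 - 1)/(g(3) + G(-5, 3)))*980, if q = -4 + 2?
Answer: 0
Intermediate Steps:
G(f, O) = O² + 5*f (G(f, O) = 5*f + O² = O² + 5*f)
q = -2
g(v) = -2 + v (g(v) = v - 2 = -2 + v)
((1 - 1)/(g(3) + G(-5, 3)))*980 = ((1 - 1)/((-2 + 3) + (3² + 5*(-5))))*980 = (0/(1 + (9 - 25)))*980 = (0/(1 - 16))*980 = (0/(-15))*980 = (0*(-1/15))*980 = 0*980 = 0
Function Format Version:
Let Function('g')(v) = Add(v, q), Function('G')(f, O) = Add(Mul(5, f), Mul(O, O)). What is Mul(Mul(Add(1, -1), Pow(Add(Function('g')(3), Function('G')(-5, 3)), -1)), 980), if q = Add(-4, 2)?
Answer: 0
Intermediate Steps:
Function('G')(f, O) = Add(Pow(O, 2), Mul(5, f)) (Function('G')(f, O) = Add(Mul(5, f), Pow(O, 2)) = Add(Pow(O, 2), Mul(5, f)))
q = -2
Function('g')(v) = Add(-2, v) (Function('g')(v) = Add(v, -2) = Add(-2, v))
Mul(Mul(Add(1, -1), Pow(Add(Function('g')(3), Function('G')(-5, 3)), -1)), 980) = Mul(Mul(Add(1, -1), Pow(Add(Add(-2, 3), Add(Pow(3, 2), Mul(5, -5))), -1)), 980) = Mul(Mul(0, Pow(Add(1, Add(9, -25)), -1)), 980) = Mul(Mul(0, Pow(Add(1, -16), -1)), 980) = Mul(Mul(0, Pow(-15, -1)), 980) = Mul(Mul(0, Rational(-1, 15)), 980) = Mul(0, 980) = 0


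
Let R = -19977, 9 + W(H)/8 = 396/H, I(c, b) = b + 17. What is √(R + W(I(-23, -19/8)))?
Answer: I*√3351673/13 ≈ 140.83*I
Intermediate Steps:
I(c, b) = 17 + b
W(H) = -72 + 3168/H (W(H) = -72 + 8*(396/H) = -72 + 3168/H)
√(R + W(I(-23, -19/8))) = √(-19977 + (-72 + 3168/(17 - 19/8))) = √(-19977 + (-72 + 3168/(117/8))) = √(-19977 + (-72 + 3168*(8/117))) = √(-19977 + (-72 + 2816/13)) = √(-19977 + 1880/13) = √(-257821/13) = I*√3351673/13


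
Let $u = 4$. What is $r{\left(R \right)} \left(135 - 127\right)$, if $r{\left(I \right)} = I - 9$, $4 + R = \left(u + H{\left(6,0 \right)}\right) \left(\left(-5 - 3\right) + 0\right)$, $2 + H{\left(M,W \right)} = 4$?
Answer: $-488$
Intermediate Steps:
$H{\left(M,W \right)} = 2$ ($H{\left(M,W \right)} = -2 + 4 = 2$)
$R = -52$ ($R = -4 + \left(4 + 2\right) \left(\left(-5 - 3\right) + 0\right) = -4 + 6 \left(\left(-5 - 3\right) + 0\right) = -4 + 6 \left(-8 + 0\right) = -4 + 6 \left(-8\right) = -4 - 48 = -52$)
$r{\left(I \right)} = -9 + I$
$r{\left(R \right)} \left(135 - 127\right) = \left(-9 - 52\right) \left(135 - 127\right) = \left(-61\right) 8 = -488$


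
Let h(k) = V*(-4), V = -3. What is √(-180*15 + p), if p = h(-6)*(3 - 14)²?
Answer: 4*I*√78 ≈ 35.327*I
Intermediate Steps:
h(k) = 12 (h(k) = -3*(-4) = 12)
p = 1452 (p = 12*(3 - 14)² = 12*(-11)² = 12*121 = 1452)
√(-180*15 + p) = √(-180*15 + 1452) = √(-2700 + 1452) = √(-1248) = 4*I*√78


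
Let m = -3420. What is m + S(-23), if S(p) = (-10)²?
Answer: -3320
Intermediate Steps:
S(p) = 100
m + S(-23) = -3420 + 100 = -3320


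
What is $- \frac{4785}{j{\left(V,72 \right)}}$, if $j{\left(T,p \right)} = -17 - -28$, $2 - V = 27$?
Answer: $-435$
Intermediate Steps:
$V = -25$ ($V = 2 - 27 = -25$)
$j{\left(T,p \right)} = 11$ ($j{\left(T,p \right)} = -17 + 28 = 11$)
$- \frac{4785}{j{\left(V,72 \right)}} = - \frac{4785}{11} = \left(-4785\right) \frac{1}{11} = -435$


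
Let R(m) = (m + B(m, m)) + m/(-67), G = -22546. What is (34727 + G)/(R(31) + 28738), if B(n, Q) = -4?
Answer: 62779/148248 ≈ 0.42347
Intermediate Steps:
R(m) = -4 + 66*m/67 (R(m) = (m - 4) + m/(-67) = (-4 + m) + m*(-1/67) = (-4 + m) - m/67 = -4 + 66*m/67)
(34727 + G)/(R(31) + 28738) = (34727 - 22546)/((-4 + (66/67)*31) + 28738) = 12181/((-4 + 2046/67) + 28738) = 12181/(1778/67 + 28738) = 12181/(1927224/67) = 12181*(67/1927224) = 62779/148248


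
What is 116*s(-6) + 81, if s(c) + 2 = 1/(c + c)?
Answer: -482/3 ≈ -160.67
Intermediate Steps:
s(c) = -2 + 1/(2*c) (s(c) = -2 + 1/(c + c) = -2 + 1/(2*c))
116*s(-6) + 81 = 116*(-2 + (½)/(-6)) + 81 = 116*(-2 + (½)*(-⅙)) + 81 = 116*(-2 - 1/12) + 81 = 116*(-25/12) + 81 = -725/3 + 81 = -482/3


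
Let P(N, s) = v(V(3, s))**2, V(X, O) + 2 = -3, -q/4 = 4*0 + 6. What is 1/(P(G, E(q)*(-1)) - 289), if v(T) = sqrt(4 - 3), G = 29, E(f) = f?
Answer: -1/288 ≈ -0.0034722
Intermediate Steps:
q = -24 (q = -4*(4*0 + 6) = -4*(0 + 6) = -4*6 = -24)
V(X, O) = -5 (V(X, O) = -2 - 3 = -5)
v(T) = 1 (v(T) = sqrt(1) = 1)
P(N, s) = 1 (P(N, s) = 1**2 = 1)
1/(P(G, E(q)*(-1)) - 289) = 1/(1 - 289) = 1/(-288) = -1/288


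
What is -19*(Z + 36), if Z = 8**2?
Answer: -1900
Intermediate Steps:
Z = 64
-19*(Z + 36) = -19*(64 + 36) = -19*100 = -1900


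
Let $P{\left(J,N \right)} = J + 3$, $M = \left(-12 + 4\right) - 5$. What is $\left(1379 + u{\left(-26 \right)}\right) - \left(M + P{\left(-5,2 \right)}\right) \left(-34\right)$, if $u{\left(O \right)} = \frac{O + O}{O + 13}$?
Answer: $873$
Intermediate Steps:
$M = -13$ ($M = -8 - 5 = -13$)
$P{\left(J,N \right)} = 3 + J$
$u{\left(O \right)} = \frac{2 O}{13 + O}$
$\left(1379 + u{\left(-26 \right)}\right) - \left(M + P{\left(-5,2 \right)}\right) \left(-34\right) = \left(1379 + 2 \left(-26\right) \frac{1}{13 - 26}\right) - \left(-13 + \left(3 - 5\right)\right) \left(-34\right) = \left(1379 + 2 \left(-26\right) \frac{1}{-13}\right) - \left(-13 - 2\right) \left(-34\right) = \left(1379 + 2 \left(-26\right) \left(- \frac{1}{13}\right)\right) - \left(-15\right) \left(-34\right) = \left(1379 + 4\right) - 510 = 1383 - 510 = 873$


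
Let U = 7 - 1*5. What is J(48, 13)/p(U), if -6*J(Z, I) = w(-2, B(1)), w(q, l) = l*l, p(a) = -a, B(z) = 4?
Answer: 4/3 ≈ 1.3333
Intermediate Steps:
U = 2 (U = 7 - 5 = 2)
w(q, l) = l²
J(Z, I) = -8/3 (J(Z, I) = -⅙*4² = -⅙*16 = -8/3)
J(48, 13)/p(U) = -8/(3*((-1*2))) = -8/3/(-2) = -8/3*(-½) = 4/3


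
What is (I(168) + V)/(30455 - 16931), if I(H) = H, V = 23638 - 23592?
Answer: 107/6762 ≈ 0.015824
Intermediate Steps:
V = 46
(I(168) + V)/(30455 - 16931) = (168 + 46)/(30455 - 16931) = 214/13524 = 214*(1/13524) = 107/6762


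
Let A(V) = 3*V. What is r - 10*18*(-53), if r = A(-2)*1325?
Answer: 1590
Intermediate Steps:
r = -7950 (r = (3*(-2))*1325 = -6*1325 = -7950)
r - 10*18*(-53) = -7950 - 10*18*(-53) = -7950 - 180*(-53) = -7950 + 9540 = 1590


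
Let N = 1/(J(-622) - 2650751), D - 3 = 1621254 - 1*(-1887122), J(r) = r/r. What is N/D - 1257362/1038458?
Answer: -5846629966376443479/4828744356535993250 ≈ -1.2108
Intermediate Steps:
J(r) = 1
D = 3508379 (D = 3 + (1621254 - 1*(-1887122)) = 3 + (1621254 + 1887122) = 3 + 3508376 = 3508379)
N = -1/2650750 (N = 1/(1 - 2650751) = 1/(-2650750) = -1/2650750 ≈ -3.7725e-7)
N/D - 1257362/1038458 = -1/2650750/3508379 - 1257362/1038458 = -1/2650750*1/3508379 - 1257362*1/1038458 = -1/9299835634250 - 628681/519229 = -5846629966376443479/4828744356535993250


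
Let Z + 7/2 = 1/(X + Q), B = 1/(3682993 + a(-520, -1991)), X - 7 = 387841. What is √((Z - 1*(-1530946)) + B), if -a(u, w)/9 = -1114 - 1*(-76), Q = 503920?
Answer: √4149586772398776638677288558710/1646353099140 ≈ 1237.3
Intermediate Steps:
a(u, w) = 9342 (a(u, w) = -9*(-1114 - 1*(-76)) = -9*(-1114 + 76) = -9*(-1038) = 9342)
X = 387848 (X = 7 + 387841 = 387848)
B = 1/3692335 (B = 1/(3682993 + 9342) = 1/3692335 ≈ 2.7083e-7)
Z = -3121187/891768 (Z = -7/2 + 1/(387848 + 503920) = -7/2 + 1/891768 = -3121187/891768 ≈ -3.5000)
√((Z - 1*(-1530946)) + B) = √((-3121187/891768 - 1*(-1530946)) + 1/3692335) = √((-3121187/891768 + 1530946) + 1/3692335) = √(1365245531341/891768 + 1/3692335) = √(5040943858964863003/3292706198280) = √4149586772398776638677288558710/1646353099140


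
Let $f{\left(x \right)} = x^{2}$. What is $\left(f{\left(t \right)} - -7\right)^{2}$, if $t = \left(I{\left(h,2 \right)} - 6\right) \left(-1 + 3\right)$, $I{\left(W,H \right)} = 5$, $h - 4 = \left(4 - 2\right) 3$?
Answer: $121$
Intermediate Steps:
$h = 10$ ($h = 4 + \left(4 - 2\right) 3 = 4 + 2 \cdot 3 = 4 + 6 = 10$)
$t = -2$ ($t = \left(5 - 6\right) \left(-1 + 3\right) = \left(-1\right) 2 = -2$)
$\left(f{\left(t \right)} - -7\right)^{2} = \left(\left(-2\right)^{2} - -7\right)^{2} = \left(4 + \left(-67 + 74\right)\right)^{2} = \left(4 + 7\right)^{2} = 11^{2} = 121$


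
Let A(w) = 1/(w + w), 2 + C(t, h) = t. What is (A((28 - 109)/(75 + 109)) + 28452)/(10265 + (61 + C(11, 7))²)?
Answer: 460904/245673 ≈ 1.8761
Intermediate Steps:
C(t, h) = -2 + t
A(w) = 1/(2*w)
(A((28 - 109)/(75 + 109)) + 28452)/(10265 + (61 + C(11, 7))²) = (1/(2*(((28 - 109)/(75 + 109)))) + 28452)/(10265 + (61 + (-2 + 11))²) = (1/(2*((-81/184))) + 28452)/(10265 + (61 + 9)²) = (1/(2*((-81*1/184))) + 28452)/(10265 + 70²) = (1/(2*(-81/184)) + 28452)/(10265 + 4900) = ((½)*(-184/81) + 28452)/15165 = (-92/81 + 28452)*(1/15165) = (2304520/81)*(1/15165) = 460904/245673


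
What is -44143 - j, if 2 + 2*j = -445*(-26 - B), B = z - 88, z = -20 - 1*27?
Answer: -39779/2 ≈ -19890.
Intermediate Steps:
z = -47 (z = -20 - 27 = -47)
B = -135 (B = -47 - 88 = -135)
j = -48507/2 (j = -1 + (-445*(-26 - 1*(-135)))/2 = -1 + (-445*(-26 + 135))/2 = -1 + (-445*109)/2 = -1 + (½)*(-48505) = -1 - 48505/2 = -48507/2 ≈ -24254.)
-44143 - j = -44143 - 1*(-48507/2) = -44143 + 48507/2 = -39779/2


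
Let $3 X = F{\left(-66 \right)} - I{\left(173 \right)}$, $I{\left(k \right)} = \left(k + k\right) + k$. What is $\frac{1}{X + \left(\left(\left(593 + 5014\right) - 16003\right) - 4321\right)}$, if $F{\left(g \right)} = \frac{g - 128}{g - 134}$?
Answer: $- \frac{300}{4466903} \approx -6.7161 \cdot 10^{-5}$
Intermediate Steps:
$I{\left(k \right)} = 3 k$ ($I{\left(k \right)} = 2 k + k = 3 k$)
$F{\left(g \right)} = \frac{-128 + g}{-134 + g}$
$X = - \frac{51803}{300}$ ($X = \frac{\frac{-128 - 66}{-134 - 66} - 3 \cdot 173}{3} = \frac{\frac{1}{-200} \left(-194\right) - 519}{3} = \frac{\left(- \frac{1}{200}\right) \left(-194\right) - 519}{3} = \frac{\frac{97}{100} - 519}{3} = \frac{1}{3} \left(- \frac{51803}{100}\right) = - \frac{51803}{300} \approx -172.68$)
$\frac{1}{X + \left(\left(\left(593 + 5014\right) - 16003\right) - 4321\right)} = \frac{1}{- \frac{51803}{300} + \left(\left(\left(593 + 5014\right) - 16003\right) - 4321\right)} = \frac{1}{- \frac{51803}{300} + \left(\left(5607 - 16003\right) - 4321\right)} = \frac{1}{- \frac{51803}{300} - 14717} = \frac{1}{- \frac{4466903}{300}} = - \frac{300}{4466903}$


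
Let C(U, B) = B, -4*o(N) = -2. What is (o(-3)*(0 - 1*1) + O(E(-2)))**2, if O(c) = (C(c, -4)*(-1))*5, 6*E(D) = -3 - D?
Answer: 1521/4 ≈ 380.25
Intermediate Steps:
o(N) = 1/2 (o(N) = -1/4*(-2) = 1/2)
E(D) = -1/2 - D/6 (E(D) = (-3 - D)/6 = -1/2 - D/6)
O(c) = 20 (O(c) = -4*(-1)*5 = 4*5 = 20)
(o(-3)*(0 - 1*1) + O(E(-2)))**2 = ((0 - 1*1)/2 + 20)**2 = ((0 - 1)/2 + 20)**2 = ((1/2)*(-1) + 20)**2 = (-1/2 + 20)**2 = (39/2)**2 = 1521/4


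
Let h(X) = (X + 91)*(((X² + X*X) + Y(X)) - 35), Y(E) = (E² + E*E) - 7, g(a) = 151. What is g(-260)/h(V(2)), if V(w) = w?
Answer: -151/2418 ≈ -0.062448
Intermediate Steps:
Y(E) = -7 + 2*E² (Y(E) = (E² + E²) - 7 = 2*E² - 7 = -7 + 2*E²)
h(X) = (-42 + 4*X²)*(91 + X) (h(X) = (X + 91)*(((X² + X*X) + (-7 + 2*X²)) - 35) = (91 + X)*(((X² + X²) + (-7 + 2*X²)) - 35) = (91 + X)*((2*X² + (-7 + 2*X²)) - 35) = (91 + X)*((-7 + 4*X²) - 35) = (91 + X)*(-42 + 4*X²) = (-42 + 4*X²)*(91 + X))
g(-260)/h(V(2)) = 151/(-3822 - 42*2 + 4*2³ + 364*2²) = 151/(-3822 - 84 + 4*8 + 364*4) = 151/(-3822 - 84 + 32 + 1456) = 151/(-2418) = 151*(-1/2418) = -151/2418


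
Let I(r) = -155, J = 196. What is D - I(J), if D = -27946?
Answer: -27791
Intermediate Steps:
D - I(J) = -27946 - 1*(-155) = -27946 + 155 = -27791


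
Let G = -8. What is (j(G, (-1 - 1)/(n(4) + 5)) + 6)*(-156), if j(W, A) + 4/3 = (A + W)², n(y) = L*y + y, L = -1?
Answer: -293384/25 ≈ -11735.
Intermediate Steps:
n(y) = 0 (n(y) = -y + y = 0)
j(W, A) = -4/3 + (A + W)²
(j(G, (-1 - 1)/(n(4) + 5)) + 6)*(-156) = ((-4/3 + ((-1 - 1)/(0 + 5) - 8)²) + 6)*(-156) = ((-4/3 + (-2/5 - 8)²) + 6)*(-156) = ((-4/3 + (-2*⅕ - 8)²) + 6)*(-156) = ((-4/3 + (-⅖ - 8)²) + 6)*(-156) = ((-4/3 + (-42/5)²) + 6)*(-156) = ((-4/3 + 1764/25) + 6)*(-156) = (5192/75 + 6)*(-156) = (5642/75)*(-156) = -293384/25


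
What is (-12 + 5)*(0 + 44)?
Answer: -308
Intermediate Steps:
(-12 + 5)*(0 + 44) = -7*44 = -308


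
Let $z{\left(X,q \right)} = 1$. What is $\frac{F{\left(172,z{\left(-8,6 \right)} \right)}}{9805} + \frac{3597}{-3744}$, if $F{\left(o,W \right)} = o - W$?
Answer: $- \frac{11542787}{12236640} \approx -0.9433$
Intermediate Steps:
$\frac{F{\left(172,z{\left(-8,6 \right)} \right)}}{9805} + \frac{3597}{-3744} = \frac{172 - 1}{9805} + \frac{3597}{-3744} = \left(172 - 1\right) \frac{1}{9805} + 3597 \left(- \frac{1}{3744}\right) = 171 \cdot \frac{1}{9805} - \frac{1199}{1248} = \frac{171}{9805} - \frac{1199}{1248} = - \frac{11542787}{12236640}$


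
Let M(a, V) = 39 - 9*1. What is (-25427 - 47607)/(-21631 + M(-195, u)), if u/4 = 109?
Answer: 73034/21601 ≈ 3.3810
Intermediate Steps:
u = 436 (u = 4*109 = 436)
M(a, V) = 30 (M(a, V) = 39 - 9 = 30)
(-25427 - 47607)/(-21631 + M(-195, u)) = (-25427 - 47607)/(-21631 + 30) = -73034/(-21601) = -73034*(-1/21601) = 73034/21601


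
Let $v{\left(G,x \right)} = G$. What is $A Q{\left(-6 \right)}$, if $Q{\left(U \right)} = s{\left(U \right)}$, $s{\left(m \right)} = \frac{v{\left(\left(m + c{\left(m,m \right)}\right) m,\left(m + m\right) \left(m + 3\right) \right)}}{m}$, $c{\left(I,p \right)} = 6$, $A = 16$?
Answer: $0$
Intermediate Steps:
$s{\left(m \right)} = 6 + m$ ($s{\left(m \right)} = \frac{\left(m + 6\right) m}{m} = \frac{\left(6 + m\right) m}{m} = \frac{m \left(6 + m\right)}{m} = 6 + m$)
$Q{\left(U \right)} = 6 + U$
$A Q{\left(-6 \right)} = 16 \left(6 - 6\right) = 16 \cdot 0 = 0$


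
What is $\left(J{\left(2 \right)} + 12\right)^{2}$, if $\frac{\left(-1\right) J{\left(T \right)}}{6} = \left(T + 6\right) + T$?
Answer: $2304$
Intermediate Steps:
$J{\left(T \right)} = -36 - 12 T$ ($J{\left(T \right)} = - 6 \left(\left(T + 6\right) + T\right) = - 6 \left(\left(6 + T\right) + T\right) = - 6 \left(6 + 2 T\right) = -36 - 12 T$)
$\left(J{\left(2 \right)} + 12\right)^{2} = \left(\left(-36 - 24\right) + 12\right)^{2} = \left(-60 + 12\right)^{2} = \left(-48\right)^{2} = 2304$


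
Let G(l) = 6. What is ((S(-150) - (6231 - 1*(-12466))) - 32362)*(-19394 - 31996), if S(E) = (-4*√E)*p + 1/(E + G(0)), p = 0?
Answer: 20991378935/8 ≈ 2.6239e+9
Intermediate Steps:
S(E) = 1/(6 + E) (S(E) = -4*√E*0 + 1/(E + 6) = 0 + 1/(6 + E) = 1/(6 + E))
((S(-150) - (6231 - 1*(-12466))) - 32362)*(-19394 - 31996) = ((1/(6 - 150) - (6231 - 1*(-12466))) - 32362)*(-19394 - 31996) = ((1/(-144) - (6231 + 12466)) - 32362)*(-51390) = ((-1/144 - 1*18697) - 32362)*(-51390) = ((-1/144 - 18697) - 32362)*(-51390) = (-2692369/144 - 32362)*(-51390) = -7352497/144*(-51390) = 20991378935/8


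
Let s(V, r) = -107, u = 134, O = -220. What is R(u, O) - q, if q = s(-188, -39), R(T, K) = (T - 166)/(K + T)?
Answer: 4617/43 ≈ 107.37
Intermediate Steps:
R(T, K) = (-166 + T)/(K + T)
q = -107
R(u, O) - q = (-166 + 134)/(-220 + 134) - 1*(-107) = -32/(-86) + 107 = -1/86*(-32) + 107 = 16/43 + 107 = 4617/43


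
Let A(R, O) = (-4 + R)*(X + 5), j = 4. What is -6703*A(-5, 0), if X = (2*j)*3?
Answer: 1749483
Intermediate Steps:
X = 24 (X = (2*4)*3 = 8*3 = 24)
A(R, O) = -116 + 29*R (A(R, O) = (-4 + R)*(24 + 5) = (-4 + R)*29 = -116 + 29*R)
-6703*A(-5, 0) = -6703*(-116 + 29*(-5)) = -6703*(-116 - 145) = -6703*(-261) = 1749483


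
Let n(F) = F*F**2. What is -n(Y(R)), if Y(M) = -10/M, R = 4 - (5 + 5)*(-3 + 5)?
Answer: -125/512 ≈ -0.24414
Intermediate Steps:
R = -16 (R = 4 - 10*2 = 4 - 1*20 = 4 - 20 = -16)
n(F) = F**3
-n(Y(R)) = -(-10/(-16))**3 = -(-10*(-1/16))**3 = -(5/8)**3 = -1*125/512 = -125/512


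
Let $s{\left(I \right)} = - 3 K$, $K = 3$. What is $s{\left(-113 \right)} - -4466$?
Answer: $4457$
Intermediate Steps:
$s{\left(I \right)} = -9$ ($s{\left(I \right)} = \left(-3\right) 3 = -9$)
$s{\left(-113 \right)} - -4466 = -9 - -4466 = -9 + 4466 = 4457$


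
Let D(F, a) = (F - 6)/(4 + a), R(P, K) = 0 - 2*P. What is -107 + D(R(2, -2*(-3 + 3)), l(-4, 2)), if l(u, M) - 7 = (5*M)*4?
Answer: -5467/51 ≈ -107.20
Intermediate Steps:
R(P, K) = -2*P (R(P, K) = 0 - 2*P = -2*P)
l(u, M) = 7 + 20*M (l(u, M) = 7 + (5*M)*4 = 7 + 20*M)
D(F, a) = (-6 + F)/(4 + a)
-107 + D(R(2, -2*(-3 + 3)), l(-4, 2)) = -107 + (-6 - 2*2)/(4 + (7 + 20*2)) = -107 + (-6 - 4)/(4 + (7 + 40)) = -107 - 10/(4 + 47) = -107 - 10/51 = -5467/51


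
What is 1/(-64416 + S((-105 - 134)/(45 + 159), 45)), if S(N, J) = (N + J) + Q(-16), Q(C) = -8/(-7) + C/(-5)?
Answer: -7140/459586297 ≈ -1.5536e-5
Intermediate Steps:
Q(C) = 8/7 - C/5 (Q(C) = -8*(-⅐) + C*(-⅕) = 8/7 - C/5)
S(N, J) = 152/35 + J + N (S(N, J) = (N + J) + (8/7 - ⅕*(-16)) = (J + N) + (8/7 + 16/5) = (J + N) + 152/35 = 152/35 + J + N)
1/(-64416 + S((-105 - 134)/(45 + 159), 45)) = 1/(-64416 + (152/35 + 45 + (-105 - 134)/(45 + 159))) = 1/(-64416 + (152/35 + 45 - 239/204)) = 1/(-64416 + 343943/7140) = 1/(-459586297/7140) = -7140/459586297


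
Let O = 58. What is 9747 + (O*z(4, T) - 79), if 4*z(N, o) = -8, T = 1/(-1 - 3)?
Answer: 9552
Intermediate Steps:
T = -1/4 (T = 1/(-4) = -1/4 ≈ -0.25000)
z(N, o) = -2 (z(N, o) = (1/4)*(-8) = -2)
9747 + (O*z(4, T) - 79) = 9747 + (58*(-2) - 79) = 9747 + (-116 - 79) = 9747 - 195 = 9552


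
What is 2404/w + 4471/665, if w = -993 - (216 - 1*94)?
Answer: 677301/148295 ≈ 4.5673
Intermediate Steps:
w = -1115 (w = -993 - (216 - 94) = -993 - 1*122 = -993 - 122 = -1115)
2404/w + 4471/665 = 2404/(-1115) + 4471/665 = 2404*(-1/1115) + 4471*(1/665) = -2404/1115 + 4471/665 = 677301/148295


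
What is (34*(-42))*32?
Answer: -45696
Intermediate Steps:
(34*(-42))*32 = -1428*32 = -45696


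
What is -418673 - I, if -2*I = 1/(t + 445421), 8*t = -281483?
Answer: -1374036638601/3281885 ≈ -4.1867e+5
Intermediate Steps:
t = -281483/8 (t = (1/8)*(-281483) = -281483/8 ≈ -35185.)
I = -4/3281885 (I = -1/(2*(-281483/8 + 445421)) = -1/(2*3281885/8) = -1/2*8/3281885 = -4/3281885 ≈ -1.2188e-6)
-418673 - I = -418673 - 1*(-4/3281885) = -418673 + 4/3281885 = -1374036638601/3281885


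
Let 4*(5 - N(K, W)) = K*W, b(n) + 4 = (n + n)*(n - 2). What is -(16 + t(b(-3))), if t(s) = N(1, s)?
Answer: -29/2 ≈ -14.500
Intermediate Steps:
b(n) = -4 + 2*n*(-2 + n) (b(n) = -4 + (n + n)*(n - 2) = -4 + (2*n)*(-2 + n) = -4 + 2*n*(-2 + n))
N(K, W) = 5 - K*W/4
t(s) = 5 - s/4 (t(s) = 5 - ¼*1*s = 5 - s/4)
-(16 + t(b(-3))) = -(16 + (5 - (-4 - 4*(-3) + 2*(-3)²)/4)) = -(16 + (5 - (-4 + 12 + 2*9)/4)) = -(16 + (5 - (-4 + 12 + 18)/4)) = -(16 + (5 - ¼*26)) = -(16 + (5 - 13/2)) = -(16 - 3/2) = -1*29/2 = -29/2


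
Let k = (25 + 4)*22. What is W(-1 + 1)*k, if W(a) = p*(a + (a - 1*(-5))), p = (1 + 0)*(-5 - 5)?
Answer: -31900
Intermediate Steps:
p = -10 (p = 1*(-10) = -10)
W(a) = -50 - 20*a (W(a) = -10*(a + (a - 1*(-5))) = -10*(a + (a + 5)) = -10*(a + (5 + a)) = -10*(5 + 2*a) = -50 - 20*a)
k = 638 (k = 29*22 = 638)
W(-1 + 1)*k = (-50 - 20*(-1 + 1))*638 = (-50 - 20*0)*638 = (-50 + 0)*638 = -50*638 = -31900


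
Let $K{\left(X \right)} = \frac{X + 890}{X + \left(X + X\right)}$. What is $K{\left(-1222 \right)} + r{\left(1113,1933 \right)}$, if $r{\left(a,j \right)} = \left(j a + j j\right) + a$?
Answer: $\frac{10794593989}{1833} \approx 5.889 \cdot 10^{6}$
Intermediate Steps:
$r{\left(a,j \right)} = a + j^{2} + a j$ ($r{\left(a,j \right)} = \left(a j + j^{2}\right) + a = \left(j^{2} + a j\right) + a = a + j^{2} + a j$)
$K{\left(X \right)} = \frac{890 + X}{3 X}$ ($K{\left(X \right)} = \frac{890 + X}{X + 2 X} = \frac{890 + X}{3 X}$)
$K{\left(-1222 \right)} + r{\left(1113,1933 \right)} = \frac{890 - 1222}{3 \left(-1222\right)} + \left(1113 + 1933^{2} + 1113 \cdot 1933\right) = \frac{1}{3} \left(- \frac{1}{1222}\right) \left(-332\right) + \left(1113 + 3736489 + 2151429\right) = \frac{166}{1833} + 5889031 = \frac{10794593989}{1833}$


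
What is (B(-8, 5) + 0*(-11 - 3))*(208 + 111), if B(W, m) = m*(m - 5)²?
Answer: 0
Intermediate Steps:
B(W, m) = m*(-5 + m)²
(B(-8, 5) + 0*(-11 - 3))*(208 + 111) = (5*(-5 + 5)² + 0*(-11 - 3))*(208 + 111) = (5*0² + 0*(-14))*319 = (5*0 + 0)*319 = (0 + 0)*319 = 0*319 = 0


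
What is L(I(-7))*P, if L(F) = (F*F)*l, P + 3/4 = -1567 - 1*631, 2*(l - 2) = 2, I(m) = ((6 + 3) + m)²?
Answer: -105540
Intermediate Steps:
I(m) = (9 + m)²
l = 3 (l = 2 + (½)*2 = 2 + 1 = 3)
P = -8795/4 (P = -¾ + (-1567 - 1*631) = -¾ + (-1567 - 631) = -¾ - 2198 = -8795/4 ≈ -2198.8)
L(F) = 3*F² (L(F) = (F*F)*3 = F²*3 = 3*F²)
L(I(-7))*P = (3*((9 - 7)²)²)*(-8795/4) = (3*(2²)²)*(-8795/4) = (3*4²)*(-8795/4) = (3*16)*(-8795/4) = 48*(-8795/4) = -105540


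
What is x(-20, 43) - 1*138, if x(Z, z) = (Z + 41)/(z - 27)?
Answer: -2187/16 ≈ -136.69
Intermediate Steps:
x(Z, z) = (41 + Z)/(-27 + z)
x(-20, 43) - 1*138 = (41 - 20)/(-27 + 43) - 1*138 = 21/16 - 138 = -2187/16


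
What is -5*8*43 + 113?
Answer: -1607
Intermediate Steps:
-5*8*43 + 113 = -40*43 + 113 = -1720 + 113 = -1607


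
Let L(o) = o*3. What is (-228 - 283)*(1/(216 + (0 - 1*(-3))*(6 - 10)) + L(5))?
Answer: -1564171/204 ≈ -7667.5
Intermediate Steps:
L(o) = 3*o
(-228 - 283)*(1/(216 + (0 - 1*(-3))*(6 - 10)) + L(5)) = (-228 - 283)*(1/(216 + (0 - 1*(-3))*(6 - 10)) + 3*5) = -511*(1/(216 + (0 + 3)*(-4)) + 15) = -511*(1/(216 + 3*(-4)) + 15) = -511*(1/(216 - 12) + 15) = -511*(1/204 + 15) = -511*3061/204 = -1564171/204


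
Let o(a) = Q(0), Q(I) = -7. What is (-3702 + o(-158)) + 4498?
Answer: 789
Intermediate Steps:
o(a) = -7
(-3702 + o(-158)) + 4498 = (-3702 - 7) + 4498 = -3709 + 4498 = 789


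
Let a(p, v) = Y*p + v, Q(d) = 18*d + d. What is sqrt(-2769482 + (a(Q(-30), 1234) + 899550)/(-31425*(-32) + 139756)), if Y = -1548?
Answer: 2*I*sqrt(56767441253344867)/286339 ≈ 1664.2*I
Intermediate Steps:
Q(d) = 19*d
a(p, v) = v - 1548*p (a(p, v) = -1548*p + v = v - 1548*p)
sqrt(-2769482 + (a(Q(-30), 1234) + 899550)/(-31425*(-32) + 139756)) = sqrt(-2769482 + ((1234 - 29412*(-30)) + 899550)/(-31425*(-32) + 139756)) = sqrt(-2769482 + ((1234 - 1548*(-570)) + 899550)/(1005600 + 139756)) = sqrt(-2769482 + ((1234 + 882360) + 899550)/1145356) = sqrt(-2769482 + (883594 + 899550)*(1/1145356)) = sqrt(-2769482 + 1783144*(1/1145356)) = sqrt(-2769482 + 445786/286339) = sqrt(-793010260612/286339) = 2*I*sqrt(56767441253344867)/286339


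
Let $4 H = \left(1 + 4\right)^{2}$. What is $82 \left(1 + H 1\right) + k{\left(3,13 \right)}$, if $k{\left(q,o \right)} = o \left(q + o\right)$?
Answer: $\frac{1605}{2} \approx 802.5$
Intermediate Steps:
$H = \frac{25}{4}$ ($H = \frac{\left(1 + 4\right)^{2}}{4} = \frac{5^{2}}{4} = \frac{1}{4} \cdot 25 = \frac{25}{4} \approx 6.25$)
$k{\left(q,o \right)} = o \left(o + q\right)$
$82 \left(1 + H 1\right) + k{\left(3,13 \right)} = 82 \left(1 + \frac{25}{4} \cdot 1\right) + 13 \left(13 + 3\right) = 82 \left(1 + \frac{25}{4}\right) + 13 \cdot 16 = 82 \cdot \frac{29}{4} + 208 = \frac{1189}{2} + 208 = \frac{1605}{2}$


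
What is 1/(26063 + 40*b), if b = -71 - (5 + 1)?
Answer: 1/22983 ≈ 4.3510e-5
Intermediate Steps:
b = -77 (b = -71 - 6 = -77)
1/(26063 + 40*b) = 1/(26063 + 40*(-77)) = 1/(26063 - 3080) = 1/22983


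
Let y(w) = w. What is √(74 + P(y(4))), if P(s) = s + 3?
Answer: 9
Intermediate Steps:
P(s) = 3 + s
√(74 + P(y(4))) = √(74 + (3 + 4)) = √(74 + 7) = √81 = 9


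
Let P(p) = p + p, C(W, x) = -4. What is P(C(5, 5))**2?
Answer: 64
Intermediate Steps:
P(p) = 2*p
P(C(5, 5))**2 = (2*(-4))**2 = (-8)**2 = 64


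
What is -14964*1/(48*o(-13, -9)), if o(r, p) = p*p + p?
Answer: -1247/288 ≈ -4.3299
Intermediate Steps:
o(r, p) = p + p² (o(r, p) = p² + p = p + p²)
-14964*1/(48*o(-13, -9)) = -14964*(-1/(432*(1 - 9))) = -14964/(-9*(-8)*48) = -14964/(72*48) = -14964/3456 = -14964*1/3456 = -1247/288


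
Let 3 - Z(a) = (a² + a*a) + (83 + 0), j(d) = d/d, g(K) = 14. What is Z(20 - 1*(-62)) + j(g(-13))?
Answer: -13527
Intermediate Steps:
j(d) = 1
Z(a) = -80 - 2*a² (Z(a) = 3 - ((a² + a*a) + (83 + 0)) = 3 - ((a² + a²) + 83) = 3 - (2*a² + 83) = 3 - (83 + 2*a²) = 3 + (-83 - 2*a²) = -80 - 2*a²)
Z(20 - 1*(-62)) + j(g(-13)) = (-80 - 2*(20 - 1*(-62))²) + 1 = (-80 - 2*(20 + 62)²) + 1 = (-80 - 2*82²) + 1 = (-80 - 2*6724) + 1 = (-80 - 13448) + 1 = -13528 + 1 = -13527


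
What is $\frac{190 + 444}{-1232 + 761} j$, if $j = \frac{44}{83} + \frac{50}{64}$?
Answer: $- \frac{368037}{208496} \approx -1.7652$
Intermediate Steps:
$j = \frac{3483}{2656}$ ($j = 44 \cdot \frac{1}{83} + 50 \cdot \frac{1}{64} = \frac{44}{83} + \frac{25}{32} = \frac{3483}{2656} \approx 1.3114$)
$\frac{190 + 444}{-1232 + 761} j = \frac{190 + 444}{-1232 + 761} \cdot \frac{3483}{2656} = \frac{634}{-471} \cdot \frac{3483}{2656} = 634 \left(- \frac{1}{471}\right) \frac{3483}{2656} = \left(- \frac{634}{471}\right) \frac{3483}{2656} = - \frac{368037}{208496}$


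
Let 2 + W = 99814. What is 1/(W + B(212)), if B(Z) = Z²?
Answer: 1/144756 ≈ 6.9082e-6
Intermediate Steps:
W = 99812 (W = -2 + 99814 = 99812)
1/(W + B(212)) = 1/(99812 + 212²) = 1/(99812 + 44944) = 1/144756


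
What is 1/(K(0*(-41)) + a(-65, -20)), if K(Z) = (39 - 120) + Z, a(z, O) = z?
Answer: -1/146 ≈ -0.0068493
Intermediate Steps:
K(Z) = -81 + Z
1/(K(0*(-41)) + a(-65, -20)) = 1/((-81 + 0*(-41)) - 65) = 1/((-81 + 0) - 65) = 1/(-81 - 65) = 1/(-146) = -1/146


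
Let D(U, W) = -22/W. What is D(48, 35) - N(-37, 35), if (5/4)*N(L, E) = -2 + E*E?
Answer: -34266/35 ≈ -979.03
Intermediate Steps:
N(L, E) = -8/5 + 4*E**2/5 (N(L, E) = 4*(-2 + E*E)/5 = 4*(-2 + E**2)/5 = -8/5 + 4*E**2/5)
D(48, 35) - N(-37, 35) = -22/35 - (-8/5 + (4/5)*35**2) = -22*1/35 - (-8/5 + (4/5)*1225) = -22/35 - (-8/5 + 980) = -22/35 - 1*4892/5 = -22/35 - 4892/5 = -34266/35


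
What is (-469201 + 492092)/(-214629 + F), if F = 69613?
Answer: -22891/145016 ≈ -0.15785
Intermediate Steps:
(-469201 + 492092)/(-214629 + F) = (-469201 + 492092)/(-214629 + 69613) = 22891/(-145016) = 22891*(-1/145016) = -22891/145016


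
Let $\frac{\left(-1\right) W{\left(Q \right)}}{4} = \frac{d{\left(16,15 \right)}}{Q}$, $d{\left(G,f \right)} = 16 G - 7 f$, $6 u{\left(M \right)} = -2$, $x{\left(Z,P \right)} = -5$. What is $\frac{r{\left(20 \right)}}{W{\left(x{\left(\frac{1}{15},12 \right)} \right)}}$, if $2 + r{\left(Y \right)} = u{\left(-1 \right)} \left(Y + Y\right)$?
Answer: $- \frac{115}{906} \approx -0.12693$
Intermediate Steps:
$u{\left(M \right)} = - \frac{1}{3}$ ($u{\left(M \right)} = \frac{1}{6} \left(-2\right) = - \frac{1}{3}$)
$r{\left(Y \right)} = -2 - \frac{2 Y}{3}$ ($r{\left(Y \right)} = -2 - \frac{Y + Y}{3} = -2 - \frac{2 Y}{3}$)
$d{\left(G,f \right)} = - 7 f + 16 G$
$W{\left(Q \right)} = - \frac{604}{Q}$ ($W{\left(Q \right)} = - 4 \frac{\left(-7\right) 15 + 16 \cdot 16}{Q} = - 4 \frac{-105 + 256}{Q} = - 4 \frac{151}{Q} = - \frac{604}{Q}$)
$\frac{r{\left(20 \right)}}{W{\left(x{\left(\frac{1}{15},12 \right)} \right)}} = \frac{-2 - \frac{40}{3}}{\left(-604\right) \frac{1}{-5}} = \frac{-2 - \frac{40}{3}}{\left(-604\right) \left(- \frac{1}{5}\right)} = - \frac{46}{3 \cdot \frac{604}{5}} = \left(- \frac{46}{3}\right) \frac{5}{604} = - \frac{115}{906}$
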